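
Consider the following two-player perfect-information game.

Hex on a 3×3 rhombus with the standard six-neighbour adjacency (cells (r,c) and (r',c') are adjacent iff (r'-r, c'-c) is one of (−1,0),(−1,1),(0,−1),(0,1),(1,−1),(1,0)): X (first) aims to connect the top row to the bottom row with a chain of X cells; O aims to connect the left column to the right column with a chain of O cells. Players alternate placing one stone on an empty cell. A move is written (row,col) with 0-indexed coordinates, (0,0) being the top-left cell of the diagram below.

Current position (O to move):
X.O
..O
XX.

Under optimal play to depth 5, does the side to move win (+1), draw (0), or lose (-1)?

[X.O/..O/XX.] O move#1: (0,1):-1/XOO/..O/XX., (1,0):+1/X.O/O.O/XX.*, (1,1):-1/X.O/.OO/XX., (2,2):-1/X.O/..O/XXO
[X.O/O.O/XX.] X move#2: (0,1):-1/XXO/O.O/XX.*, (1,1):-1/X.O/OXO/XX., (2,2):-1/X.O/O.O/XXX
[XXO/O.O/XX.] O move#3: (1,1):+1/XXO/OOO/XX.*, (2,2):-1/XXO/O.O/XXO
[XXO/OOO/XX.] end (terminal -1, X#4); searched X.O/..O/XX. to 5

value(X.O/..O/XX., O) = +1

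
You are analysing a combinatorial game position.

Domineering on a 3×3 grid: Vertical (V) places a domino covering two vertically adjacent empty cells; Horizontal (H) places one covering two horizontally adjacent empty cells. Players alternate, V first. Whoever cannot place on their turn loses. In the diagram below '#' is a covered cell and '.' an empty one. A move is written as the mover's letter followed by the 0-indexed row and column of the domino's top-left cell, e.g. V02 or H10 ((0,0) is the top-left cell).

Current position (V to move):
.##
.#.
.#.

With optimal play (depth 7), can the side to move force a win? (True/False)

[.##/.#./.#.] V move#1: V00:+1/###/##./.#.*, V10:+1/.##/##./##., V12:+1/.##/.##/.##
[###/##./.#.] end (terminal -1, H#2); searched .##/.#./.#. to 7

V winning at [.##/.#./.#.]: True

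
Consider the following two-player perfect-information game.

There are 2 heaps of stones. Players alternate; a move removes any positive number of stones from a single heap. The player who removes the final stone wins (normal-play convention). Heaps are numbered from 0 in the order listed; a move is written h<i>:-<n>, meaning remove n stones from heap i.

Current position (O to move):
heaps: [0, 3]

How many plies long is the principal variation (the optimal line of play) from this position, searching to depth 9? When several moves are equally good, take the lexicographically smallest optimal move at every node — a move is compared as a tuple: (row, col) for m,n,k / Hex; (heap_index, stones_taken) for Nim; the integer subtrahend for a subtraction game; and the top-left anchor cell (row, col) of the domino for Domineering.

PV length from [(0,3)]: 1 ply

ply 1, O at (0,3) | h1:-1=-1→(0,2); h1:-2=-1→(0,1); h1:-3=+1→(0,0)*
ply 2: (0,0) is terminal -1 (X); from (0,3) depth 9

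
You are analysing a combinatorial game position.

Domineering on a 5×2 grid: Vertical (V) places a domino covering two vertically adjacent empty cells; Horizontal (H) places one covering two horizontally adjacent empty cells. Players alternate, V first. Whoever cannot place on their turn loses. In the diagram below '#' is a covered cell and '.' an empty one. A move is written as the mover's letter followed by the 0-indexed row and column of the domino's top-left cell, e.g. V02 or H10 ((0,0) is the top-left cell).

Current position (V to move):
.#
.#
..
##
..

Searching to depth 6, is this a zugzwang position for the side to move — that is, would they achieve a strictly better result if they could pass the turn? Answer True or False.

[.#/.#/../##/..] V move#1: V00:-1/##/##/../##/..*, V10:-1/.#/##/#./##/..
[##/##/../##/..] H move#2: H20:+1/##/##/##/##/..*, H40:+1/##/##/../##/##
[##/##/##/##/..] end (terminal -1, V#3); searched .#/.#/../##/.. to 6
suppose V passes — search the same position with H to move:
pass> [.#/.#/../##/..] H move#1: H20:+1/.#/.#/##/##/..*, H40:-1/.#/.#/../##/##
pass> [.#/.#/##/##/..] V move#2: V00:-1/##/##/##/##/..*
pass> [##/##/##/##/..] H move#3: H40:+1/##/##/##/##/##*
pass> [##/##/##/##/##] end (terminal -1, V#4); searched .#/.#/../##/.. to 6
for V: play -1, pass -1

zugzwang(.#/.#/../##/.., V) = False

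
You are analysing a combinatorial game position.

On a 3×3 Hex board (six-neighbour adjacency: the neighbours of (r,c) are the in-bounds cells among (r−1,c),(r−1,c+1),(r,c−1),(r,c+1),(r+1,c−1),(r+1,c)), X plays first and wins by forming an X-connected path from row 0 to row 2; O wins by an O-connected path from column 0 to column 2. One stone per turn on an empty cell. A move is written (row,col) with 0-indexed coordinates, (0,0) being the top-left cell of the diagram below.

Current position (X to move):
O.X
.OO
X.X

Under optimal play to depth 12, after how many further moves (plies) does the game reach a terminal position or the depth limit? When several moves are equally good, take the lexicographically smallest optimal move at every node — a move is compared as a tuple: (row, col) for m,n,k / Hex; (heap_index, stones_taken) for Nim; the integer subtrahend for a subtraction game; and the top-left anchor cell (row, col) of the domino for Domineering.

p1 X@[O.X/.OO/X.X]: (0,1)[OXX/.OO/X.X]-1* (1,0)[O.X/XOO/X.X]-1 (2,1)[O.X/.OO/XXX]-1
p2 O@[OXX/.OO/X.X]: (1,0)[OXX/OOO/X.X]+1* (2,1)[OXX/.OO/XOX]-1
p3 X@[OXX/OOO/X.X] terminal -1; root [O.X/.OO/X.X] d12

PV length from [O.X/.OO/X.X]: 2 plies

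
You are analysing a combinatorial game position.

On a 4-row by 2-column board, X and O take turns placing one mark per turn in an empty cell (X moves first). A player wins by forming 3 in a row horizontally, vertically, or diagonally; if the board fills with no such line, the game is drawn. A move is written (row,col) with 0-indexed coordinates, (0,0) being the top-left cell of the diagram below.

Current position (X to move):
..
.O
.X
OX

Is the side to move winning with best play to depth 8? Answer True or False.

X winning at [../.O/.X/OX]: False

[../.O/.X/OX] X move#1: (0,0):+0/X./.O/.X/OX*, (0,1):+0/.X/.O/.X/OX, (1,0):+0/../XO/.X/OX, (2,0):+0/../.O/XX/OX
[X./.O/.X/OX] O move#2: (0,1):+0/XO/.O/.X/OX*, (1,0):+0/X./OO/.X/OX, (2,0):+0/X./.O/OX/OX
[XO/.O/.X/OX] X move#3: (1,0):+0/XO/XO/.X/OX*, (2,0):+0/XO/.O/XX/OX
[XO/XO/.X/OX] O move#4: (2,0):+0/XO/XO/OX/OX*
[XO/XO/OX/OX] end (terminal +0, X#5); searched ../.O/.X/OX to 8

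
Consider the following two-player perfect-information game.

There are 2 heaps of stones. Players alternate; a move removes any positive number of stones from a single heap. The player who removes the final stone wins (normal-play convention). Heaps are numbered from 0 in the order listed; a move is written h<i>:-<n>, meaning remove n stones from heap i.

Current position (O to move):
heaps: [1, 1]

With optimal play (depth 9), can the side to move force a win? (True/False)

O winning at [(1,1)]: False

ply 1, O at (1,1) | h0:-1=-1→(0,1)*; h1:-1=-1→(1,0)
ply 2, X at (0,1) | h1:-1=+1→(0,0)*
ply 3: (0,0) is terminal -1 (O); from (1,1) depth 9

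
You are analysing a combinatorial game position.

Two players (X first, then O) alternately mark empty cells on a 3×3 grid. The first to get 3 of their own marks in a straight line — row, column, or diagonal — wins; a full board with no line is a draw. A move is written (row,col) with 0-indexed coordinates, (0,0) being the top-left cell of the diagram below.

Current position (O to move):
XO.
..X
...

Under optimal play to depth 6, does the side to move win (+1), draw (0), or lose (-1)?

value(XO./..X/..., O) = 0

ply 1, O at XO./..X/... | (0,2)=-1→XOO/..X/...; (1,0)=-1→XO./O.X/...; (1,1)=+0→XO./.OX/...*; (2,0)=-1→XO./..X/O..; (2,1)=-1→XO./..X/.O.; (2,2)=-1→XO./..X/..O
ply 2, X at XO./.OX/... | (0,2)=-1→XOX/.OX/...; (1,0)=-1→XO./XOX/...; (2,0)=-1→XO./.OX/X..; (2,1)=+0→XO./.OX/.X.*; (2,2)=-1→XO./.OX/..X
ply 3, O at XO./.OX/.X. | (0,2)=-1→XOO/.OX/.X.; (1,0)=-1→XO./OOX/.X.; (2,0)=+0→XO./.OX/OX.*; (2,2)=+0→XO./.OX/.XO
ply 4, X at XO./.OX/OX. | (0,2)=+0→XOX/.OX/OX.*; (1,0)=-1→XO./XOX/OX.; (2,2)=-1→XO./.OX/OXX
ply 5, O at XOX/.OX/OX. | (1,0)=-1→XOX/OOX/OX.; (2,2)=+0→XOX/.OX/OXO*
ply 6, X at XOX/.OX/OXO | (1,0)=+0→XOX/XOX/OXO*
ply 7: XOX/XOX/OXO is terminal +0 (O); from XO./..X/... depth 6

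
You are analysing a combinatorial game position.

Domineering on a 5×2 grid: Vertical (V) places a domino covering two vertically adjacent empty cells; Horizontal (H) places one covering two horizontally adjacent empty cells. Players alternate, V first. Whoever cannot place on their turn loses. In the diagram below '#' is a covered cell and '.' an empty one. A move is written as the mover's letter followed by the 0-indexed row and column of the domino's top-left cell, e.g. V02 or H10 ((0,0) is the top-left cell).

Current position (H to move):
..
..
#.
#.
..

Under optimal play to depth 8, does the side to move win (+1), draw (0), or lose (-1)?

ply 1, H at ../../#./#./.. | H00=+1→##/../#./#./..*; H10=+1→../##/#./#./..; H40=-1→../../#./#./##
ply 2, V at ##/../#./#./.. | V11=-1→##/.#/##/#./..*; V21=-1→##/../##/##/..; V31=-1→##/../#./##/.#
ply 3, H at ##/.#/##/#./.. | H40=+1→##/.#/##/#./##*
ply 4: ##/.#/##/#./## is terminal -1 (V); from ../../#./#./.. depth 8

value(../../#./#./.., H) = +1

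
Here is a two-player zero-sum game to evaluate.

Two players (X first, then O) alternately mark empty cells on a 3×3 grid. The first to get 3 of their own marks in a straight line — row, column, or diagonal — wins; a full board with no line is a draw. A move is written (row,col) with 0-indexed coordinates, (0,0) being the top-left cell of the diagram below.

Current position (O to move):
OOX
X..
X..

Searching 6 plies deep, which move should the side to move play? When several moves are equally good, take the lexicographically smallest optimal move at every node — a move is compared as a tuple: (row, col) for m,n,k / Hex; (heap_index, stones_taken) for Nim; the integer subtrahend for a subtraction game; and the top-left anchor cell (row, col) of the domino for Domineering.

p1 O@[OOX/X../X..]: (1,1)[OOX/XO./X..]+1* (1,2)[OOX/X.O/X..]-1 (2,1)[OOX/X../XO.]-1 (2,2)[OOX/X../X.O]-1
p2 X@[OOX/XO./X..]: (1,2)[OOX/XOX/X..]-1* (2,1)[OOX/XO./XX.]-1 (2,2)[OOX/XO./X.X]-1
p3 O@[OOX/XOX/X..]: (2,1)[OOX/XOX/XO.]+1* (2,2)[OOX/XOX/X.O]+1
p4 X@[OOX/XOX/XO.] terminal -1; root [OOX/X../X..] d6

O's best at [OOX/X../X..]: (1,1)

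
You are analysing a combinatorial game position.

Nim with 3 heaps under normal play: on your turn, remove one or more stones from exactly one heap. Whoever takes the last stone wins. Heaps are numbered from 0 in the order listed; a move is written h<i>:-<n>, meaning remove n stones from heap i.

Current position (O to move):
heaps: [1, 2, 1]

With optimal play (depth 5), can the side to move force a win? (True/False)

[(1,2,1)] O move#1: h0:-1:-1/(0,2,1), h1:-1:-1/(1,1,1), h1:-2:+1/(1,0,1)*, h2:-1:-1/(1,2,0)
[(1,0,1)] X move#2: h0:-1:-1/(0,0,1)*, h2:-1:-1/(1,0,0)
[(0,0,1)] O move#3: h2:-1:+1/(0,0,0)*
[(0,0,0)] end (terminal -1, X#4); searched (1,2,1) to 5

O winning at [(1,2,1)]: True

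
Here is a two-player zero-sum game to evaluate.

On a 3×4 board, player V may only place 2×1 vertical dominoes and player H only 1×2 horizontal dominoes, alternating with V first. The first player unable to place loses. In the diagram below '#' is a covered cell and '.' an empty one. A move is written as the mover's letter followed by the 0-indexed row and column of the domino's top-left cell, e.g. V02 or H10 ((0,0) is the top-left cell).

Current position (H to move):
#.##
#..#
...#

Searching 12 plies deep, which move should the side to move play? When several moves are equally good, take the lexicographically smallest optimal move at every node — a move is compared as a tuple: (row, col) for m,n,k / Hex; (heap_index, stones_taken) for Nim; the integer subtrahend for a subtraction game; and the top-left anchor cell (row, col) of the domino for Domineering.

H's best at [#.##/#..#/...#]: H11

[#.##/#..#/...#] H move#1: H11:+1/#.##/####/...#*, H20:-1/#.##/#..#/##.#, H21:-1/#.##/#..#/.###
[#.##/####/...#] end (terminal -1, V#2); searched #.##/#..#/...# to 12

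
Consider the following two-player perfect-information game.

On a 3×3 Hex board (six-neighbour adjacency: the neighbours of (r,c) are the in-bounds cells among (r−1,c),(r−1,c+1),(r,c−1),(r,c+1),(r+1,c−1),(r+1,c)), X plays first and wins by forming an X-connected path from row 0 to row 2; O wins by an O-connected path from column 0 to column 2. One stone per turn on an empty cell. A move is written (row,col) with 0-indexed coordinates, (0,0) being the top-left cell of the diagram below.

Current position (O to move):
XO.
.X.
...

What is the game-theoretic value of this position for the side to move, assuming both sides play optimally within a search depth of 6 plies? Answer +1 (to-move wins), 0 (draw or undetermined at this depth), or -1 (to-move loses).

[XO./.X./...] O move#1: (0,2):-1/XOO/.X./...*, (1,0):-1/XO./OX./..., (1,2):-1/XO./.XO/..., (2,0):-1/XO./.X./O.., (2,1):-1/XO./.X./.O., (2,2):-1/XO./.X./..O
[XOO/.X./...] X move#2: (1,0):+1/XOO/XX./...*, (1,2):-1/XOO/.XX/..., (2,0):-1/XOO/.X./X.., (2,1):-1/XOO/.X./.X., (2,2):-1/XOO/.X./..X
[XOO/XX./...] O move#3: (1,2):-1/XOO/XXO/...*, (2,0):-1/XOO/XX./O.., (2,1):-1/XOO/XX./.O., (2,2):-1/XOO/XX./..O
[XOO/XXO/...] X move#4: (2,0):+1/XOO/XXO/X..*, (2,1):+1/XOO/XXO/.X., (2,2):+1/XOO/XXO/..X
[XOO/XXO/X..] end (terminal -1, O#5); searched XO./.X./... to 6

value(XO./.X./..., O) = -1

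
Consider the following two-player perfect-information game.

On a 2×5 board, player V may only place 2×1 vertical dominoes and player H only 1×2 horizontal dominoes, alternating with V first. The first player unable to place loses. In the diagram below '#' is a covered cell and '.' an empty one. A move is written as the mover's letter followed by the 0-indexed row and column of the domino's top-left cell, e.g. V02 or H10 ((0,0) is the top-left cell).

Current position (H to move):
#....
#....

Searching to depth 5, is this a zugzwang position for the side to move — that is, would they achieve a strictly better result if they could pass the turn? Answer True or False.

[#..../#....] H move#1: H01:-1/###../#...., H02:+1/#.##./#....*, H03:-1/#..##/#...., H11:-1/#..../###.., H12:+1/#..../#.##., H13:-1/#..../#..##
[#.##./#....] V move#2: V01:-1/####./##...*, V04:-1/#.###/#...#
[####./##...] H move#3: H12:-1/####./####., H13:+1/####./##.##*
[####./##.##] end (terminal -1, V#4); searched #..../#.... to 5
if H skipped the turn, V would face:
~ [#..../#....] V move#1: V01:-1/##.../##...*, V02:-1/#.#../#.#.., V03:-1/#..#./#..#., V04:-1/#...#/#...#
~ [##.../##...] H move#2: H02:+1/####./##...*, H03:+1/##.##/##..., H12:+1/##.../####., H13:+1/##.../##.##
~ [####./##...] V move#3: V04:-1/#####/##..#*
~ [#####/##..#] H move#4: H12:+1/#####/#####*
~ [#####/#####] end (terminal -1, V#5); searched #..../#.... to 5
compare (H): move=+1 vs pass=+1

zugzwang(#..../#...., H) = False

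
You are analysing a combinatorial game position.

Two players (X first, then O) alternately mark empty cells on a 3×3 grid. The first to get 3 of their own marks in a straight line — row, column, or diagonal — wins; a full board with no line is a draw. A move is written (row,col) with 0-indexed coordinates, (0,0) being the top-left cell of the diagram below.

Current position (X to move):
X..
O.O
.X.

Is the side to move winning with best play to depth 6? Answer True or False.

X winning at [X../O.O/.X.]: True

p1 X@[X../O.O/.X.]: (0,1)[XX./O.O/.X.]-1 (0,2)[X.X/O.O/.X.]-1 (1,1)[X../OXO/.X.]+1* (2,0)[X../O.O/XX.]-1 (2,2)[X../O.O/.XX]-1
p2 O@[X../OXO/.X.]: (0,1)[XO./OXO/.X.]-1* (0,2)[X.O/OXO/.X.]-1 (2,0)[X../OXO/OX.]-1 (2,2)[X../OXO/.XO]-1
p3 X@[XO./OXO/.X.]: (0,2)[XOX/OXO/.X.]+1* (2,0)[XO./OXO/XX.]+1 (2,2)[XO./OXO/.XX]+1
p4 O@[XOX/OXO/.X.]: (2,0)[XOX/OXO/OX.]-1* (2,2)[XOX/OXO/.XO]-1
p5 X@[XOX/OXO/OX.]: (2,2)[XOX/OXO/OXX]+1*
p6 O@[XOX/OXO/OXX] terminal -1; root [X../O.O/.X.] d6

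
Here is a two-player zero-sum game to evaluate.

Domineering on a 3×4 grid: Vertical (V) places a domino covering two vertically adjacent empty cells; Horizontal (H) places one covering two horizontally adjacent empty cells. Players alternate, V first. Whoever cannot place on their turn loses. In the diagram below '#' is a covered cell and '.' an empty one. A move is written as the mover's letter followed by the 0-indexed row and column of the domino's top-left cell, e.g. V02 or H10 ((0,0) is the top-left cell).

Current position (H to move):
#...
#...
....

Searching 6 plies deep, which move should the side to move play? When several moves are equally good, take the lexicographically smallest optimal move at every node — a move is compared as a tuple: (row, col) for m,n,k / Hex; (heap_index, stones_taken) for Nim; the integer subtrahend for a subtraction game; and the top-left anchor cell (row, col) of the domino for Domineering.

H's best at [#.../#.../....]: H11

p1 H@[#.../#.../....]: H01[###./#.../....]-1 H02[#.##/#.../....]-1 H11[#.../###./....]+1* H12[#.../#.##/....]+1 H20[#.../#.../##..]-1 H21[#.../#.../.##.]-1 H22[#.../#.../..##]-1
p2 V@[#.../###./....]: V03[#..#/####/....]-1* V13[#.../####/...#]-1
p3 H@[#..#/####/....]: H01[####/####/....]+1* H20[#..#/####/##..]+1 H21[#..#/####/.##.]+1 H22[#..#/####/..##]+1
p4 V@[####/####/....] terminal -1; root [#.../#.../....] d6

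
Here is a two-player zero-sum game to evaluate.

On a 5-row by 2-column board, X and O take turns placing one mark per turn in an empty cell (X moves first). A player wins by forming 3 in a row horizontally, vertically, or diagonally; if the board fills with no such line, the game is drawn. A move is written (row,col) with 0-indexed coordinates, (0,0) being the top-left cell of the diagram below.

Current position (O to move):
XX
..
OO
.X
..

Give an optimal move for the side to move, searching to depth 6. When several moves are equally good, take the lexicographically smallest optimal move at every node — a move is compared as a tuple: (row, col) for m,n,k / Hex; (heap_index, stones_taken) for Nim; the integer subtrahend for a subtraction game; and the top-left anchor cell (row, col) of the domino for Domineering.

p1 O@[XX/../OO/.X/..]: (1,0)[XX/O./OO/.X/..]+0 (1,1)[XX/.O/OO/.X/..]+0 (3,0)[XX/../OO/OX/..]+1* (4,0)[XX/../OO/.X/O.]+0 (4,1)[XX/../OO/.X/.O]+0
p2 X@[XX/../OO/OX/..]: (1,0)[XX/X./OO/OX/..]-1* (1,1)[XX/.X/OO/OX/..]-1 (4,0)[XX/../OO/OX/X.]-1 (4,1)[XX/../OO/OX/.X]-1
p3 O@[XX/X./OO/OX/..]: (1,1)[XX/XO/OO/OX/..]+0 (4,0)[XX/X./OO/OX/O.]+1* (4,1)[XX/X./OO/OX/.O]+0
p4 X@[XX/X./OO/OX/O.] terminal -1; root [XX/../OO/.X/..] d6

O's best at [XX/../OO/.X/..]: (3,0)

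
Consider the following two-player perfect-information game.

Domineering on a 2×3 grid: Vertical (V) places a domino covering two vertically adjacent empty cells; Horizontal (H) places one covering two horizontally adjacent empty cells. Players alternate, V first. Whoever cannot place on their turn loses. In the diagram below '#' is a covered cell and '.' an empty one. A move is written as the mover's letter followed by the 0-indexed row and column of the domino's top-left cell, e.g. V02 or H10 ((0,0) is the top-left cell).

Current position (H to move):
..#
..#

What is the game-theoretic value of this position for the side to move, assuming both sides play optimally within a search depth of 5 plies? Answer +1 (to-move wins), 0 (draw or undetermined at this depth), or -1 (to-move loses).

value(..#/..#, H) = +1

[..#/..#] H move#1: H00:+1/###/..#*, H10:+1/..#/###
[###/..#] end (terminal -1, V#2); searched ..#/..# to 5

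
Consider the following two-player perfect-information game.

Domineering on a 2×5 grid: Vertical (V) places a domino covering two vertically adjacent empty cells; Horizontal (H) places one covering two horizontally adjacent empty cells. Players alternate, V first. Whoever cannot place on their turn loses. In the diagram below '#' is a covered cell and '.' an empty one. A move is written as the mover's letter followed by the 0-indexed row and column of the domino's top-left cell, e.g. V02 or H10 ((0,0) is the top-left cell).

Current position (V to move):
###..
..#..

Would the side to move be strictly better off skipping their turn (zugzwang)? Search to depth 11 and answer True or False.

zugzwang(###../..#.., V) = False

p1 V@[###../..#..]: V03[####./..##.]+1* V04[###.#/..#.#]+1
p2 H@[####./..##.]: H10[####./####.]-1*
p3 V@[####./####.]: V04[#####/#####]+1*
p4 H@[#####/#####] terminal -1; root [###../..#..] d11
if V skipped the turn, H would face:
~ p1 H@[###../..#..]: H03[#####/..#..]+1* H10[###../###..]-1 H13[###../..###]+1
~ p2 V@[#####/..#..] terminal -1; root [###../..#..] d11
compare (V): move=+1 vs pass=-1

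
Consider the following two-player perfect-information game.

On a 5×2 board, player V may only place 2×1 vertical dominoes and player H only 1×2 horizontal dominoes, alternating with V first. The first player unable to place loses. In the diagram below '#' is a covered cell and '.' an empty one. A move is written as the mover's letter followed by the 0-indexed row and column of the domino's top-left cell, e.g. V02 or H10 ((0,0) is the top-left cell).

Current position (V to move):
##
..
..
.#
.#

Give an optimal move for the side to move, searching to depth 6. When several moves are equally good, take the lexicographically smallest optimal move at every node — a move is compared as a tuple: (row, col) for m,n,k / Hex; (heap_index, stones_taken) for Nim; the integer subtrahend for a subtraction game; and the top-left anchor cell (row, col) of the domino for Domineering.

ply 1, V at ##/../../.#/.# | V10=+1→##/#./#./.#/.#*; V11=+1→##/.#/.#/.#/.#; V20=-1→##/../#./##/.#; V30=-1→##/../../##/##
ply 2: ##/#./#./.#/.# is terminal -1 (H); from ##/../../.#/.# depth 6

V's best at [##/../../.#/.#]: V10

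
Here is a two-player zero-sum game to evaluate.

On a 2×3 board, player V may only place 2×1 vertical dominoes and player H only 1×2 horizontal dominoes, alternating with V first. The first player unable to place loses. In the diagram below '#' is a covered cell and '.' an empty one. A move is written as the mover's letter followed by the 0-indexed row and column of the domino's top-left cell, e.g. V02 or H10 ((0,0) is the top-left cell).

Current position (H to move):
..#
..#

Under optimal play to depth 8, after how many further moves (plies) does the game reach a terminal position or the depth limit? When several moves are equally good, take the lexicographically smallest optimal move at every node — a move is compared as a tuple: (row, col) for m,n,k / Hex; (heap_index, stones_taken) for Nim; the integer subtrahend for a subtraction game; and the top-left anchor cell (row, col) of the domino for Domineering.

p1 H@[..#/..#]: H00[###/..#]+1* H10[..#/###]+1
p2 V@[###/..#] terminal -1; root [..#/..#] d8

PV length from [..#/..#]: 1 ply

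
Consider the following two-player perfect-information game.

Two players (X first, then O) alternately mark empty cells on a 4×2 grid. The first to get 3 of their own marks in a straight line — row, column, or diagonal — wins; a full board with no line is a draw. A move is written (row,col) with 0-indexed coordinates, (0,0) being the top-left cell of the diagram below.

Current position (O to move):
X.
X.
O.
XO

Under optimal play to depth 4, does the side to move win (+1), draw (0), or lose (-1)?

[X./X./O./XO] O move#1: (0,1):+0/XO/X./O./XO*, (1,1):+0/X./XO/O./XO, (2,1):+0/X./X./OO/XO
[XO/X./O./XO] X move#2: (1,1):+0/XO/XX/O./XO*, (2,1):+0/XO/X./OX/XO
[XO/XX/O./XO] O move#3: (2,1):+0/XO/XX/OO/XO*
[XO/XX/OO/XO] end (terminal +0, X#4); searched X./X./O./XO to 4

value(X./X./O./XO, O) = 0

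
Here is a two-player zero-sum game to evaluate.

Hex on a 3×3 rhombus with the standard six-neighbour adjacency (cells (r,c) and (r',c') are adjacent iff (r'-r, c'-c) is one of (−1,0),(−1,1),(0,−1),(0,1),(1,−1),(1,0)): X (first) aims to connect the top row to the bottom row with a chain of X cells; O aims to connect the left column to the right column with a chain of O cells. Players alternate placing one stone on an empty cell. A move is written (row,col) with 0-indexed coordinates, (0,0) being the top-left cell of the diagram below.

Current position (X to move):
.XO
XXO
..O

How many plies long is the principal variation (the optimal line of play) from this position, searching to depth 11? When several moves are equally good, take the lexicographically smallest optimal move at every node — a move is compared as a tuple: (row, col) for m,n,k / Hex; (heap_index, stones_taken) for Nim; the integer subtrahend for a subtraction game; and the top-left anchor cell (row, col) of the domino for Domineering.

PV length from [.XO/XXO/..O]: 3 plies

p1 X@[.XO/XXO/..O]: (0,0)[XXO/XXO/..O]+1* (2,0)[.XO/XXO/X.O]+1 (2,1)[.XO/XXO/.XO]+1
p2 O@[XXO/XXO/..O]: (2,0)[XXO/XXO/O.O]-1* (2,1)[XXO/XXO/.OO]-1
p3 X@[XXO/XXO/O.O]: (2,1)[XXO/XXO/OXO]+1*
p4 O@[XXO/XXO/OXO] terminal -1; root [.XO/XXO/..O] d11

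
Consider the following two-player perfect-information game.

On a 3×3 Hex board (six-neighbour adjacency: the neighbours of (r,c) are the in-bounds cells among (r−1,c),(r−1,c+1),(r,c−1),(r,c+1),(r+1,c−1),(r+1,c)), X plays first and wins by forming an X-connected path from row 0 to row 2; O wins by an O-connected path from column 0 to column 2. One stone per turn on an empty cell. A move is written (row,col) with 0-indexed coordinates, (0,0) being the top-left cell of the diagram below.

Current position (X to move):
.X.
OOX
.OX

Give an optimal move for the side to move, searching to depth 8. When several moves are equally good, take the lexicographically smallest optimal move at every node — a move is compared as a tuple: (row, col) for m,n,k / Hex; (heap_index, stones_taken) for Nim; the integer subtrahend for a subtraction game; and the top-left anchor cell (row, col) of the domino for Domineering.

ply 1, X at .X./OOX/.OX | (0,0)=-1→XX./OOX/.OX; (0,2)=+1→.XX/OOX/.OX*; (2,0)=-1→.X./OOX/XOX
ply 2: .XX/OOX/.OX is terminal -1 (O); from .X./OOX/.OX depth 8

X's best at [.X./OOX/.OX]: (0,2)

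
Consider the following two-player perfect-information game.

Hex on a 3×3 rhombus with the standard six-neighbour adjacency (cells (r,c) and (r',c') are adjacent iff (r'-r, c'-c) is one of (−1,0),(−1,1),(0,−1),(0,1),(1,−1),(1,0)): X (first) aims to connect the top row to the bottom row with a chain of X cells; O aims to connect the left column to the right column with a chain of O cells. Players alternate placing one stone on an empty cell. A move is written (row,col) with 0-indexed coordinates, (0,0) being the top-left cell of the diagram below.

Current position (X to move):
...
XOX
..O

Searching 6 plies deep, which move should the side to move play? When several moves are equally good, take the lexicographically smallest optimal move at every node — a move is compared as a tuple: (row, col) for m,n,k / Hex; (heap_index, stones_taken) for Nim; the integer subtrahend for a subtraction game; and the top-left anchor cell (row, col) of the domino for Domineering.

X's best at [.../XOX/..O]: (0,2)

ply 1, X at .../XOX/..O | (0,0)=-1→X../XOX/..O; (0,1)=-1→.X./XOX/..O; (0,2)=+1→..X/XOX/..O*; (2,0)=+1→.../XOX/X.O; (2,1)=+1→.../XOX/.XO
ply 2, O at ..X/XOX/..O | (0,0)=-1→O.X/XOX/..O*; (0,1)=-1→.OX/XOX/..O; (2,0)=-1→..X/XOX/O.O; (2,1)=-1→..X/XOX/.OO
ply 3, X at O.X/XOX/..O | (0,1)=+1→OXX/XOX/..O*; (2,0)=+1→O.X/XOX/X.O; (2,1)=+1→O.X/XOX/.XO
ply 4, O at OXX/XOX/..O | (2,0)=-1→OXX/XOX/O.O*; (2,1)=-1→OXX/XOX/.OO
ply 5, X at OXX/XOX/O.O | (2,1)=+1→OXX/XOX/OXO*
ply 6: OXX/XOX/OXO is terminal -1 (O); from .../XOX/..O depth 6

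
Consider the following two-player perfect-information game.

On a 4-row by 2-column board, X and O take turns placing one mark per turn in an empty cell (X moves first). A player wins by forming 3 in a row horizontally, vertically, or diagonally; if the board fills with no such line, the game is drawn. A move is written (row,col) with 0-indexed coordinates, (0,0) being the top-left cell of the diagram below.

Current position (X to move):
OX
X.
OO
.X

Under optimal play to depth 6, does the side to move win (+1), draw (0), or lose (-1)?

value(OX/X./OO/.X, X) = 0

p1 X@[OX/X./OO/.X]: (1,1)[OX/XX/OO/.X]+0* (3,0)[OX/X./OO/XX]+0
p2 O@[OX/XX/OO/.X]: (3,0)[OX/XX/OO/OX]+0*
p3 X@[OX/XX/OO/OX] terminal +0; root [OX/X./OO/.X] d6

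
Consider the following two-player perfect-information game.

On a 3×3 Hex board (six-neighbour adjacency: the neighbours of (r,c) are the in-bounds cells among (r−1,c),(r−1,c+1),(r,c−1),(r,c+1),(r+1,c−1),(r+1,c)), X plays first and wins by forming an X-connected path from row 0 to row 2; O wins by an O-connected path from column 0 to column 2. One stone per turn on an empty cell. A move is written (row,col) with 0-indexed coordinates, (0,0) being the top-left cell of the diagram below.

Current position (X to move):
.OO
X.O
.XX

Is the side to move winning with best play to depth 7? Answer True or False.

p1 X@[.OO/X.O/.XX]: (0,0)[XOO/X.O/.XX]+1* (1,1)[.OO/XXO/.XX]-1 (2,0)[.OO/X.O/XXX]-1
p2 O@[XOO/X.O/.XX]: (1,1)[XOO/XOO/.XX]-1* (2,0)[XOO/X.O/OXX]-1
p3 X@[XOO/XOO/.XX]: (2,0)[XOO/XOO/XXX]+1*
p4 O@[XOO/XOO/XXX] terminal -1; root [.OO/X.O/.XX] d7

X winning at [.OO/X.O/.XX]: True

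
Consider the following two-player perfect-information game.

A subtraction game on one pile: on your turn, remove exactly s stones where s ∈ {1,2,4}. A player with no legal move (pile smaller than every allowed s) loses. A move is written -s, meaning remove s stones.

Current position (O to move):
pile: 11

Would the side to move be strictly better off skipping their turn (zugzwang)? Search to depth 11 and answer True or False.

ply 1, O at 11 | -1=-1→10; -2=+1→9*; -4=-1→7
ply 2, X at 9 | -1=-1→8*; -2=-1→7; -4=-1→5
ply 3, O at 8 | -1=-1→7; -2=+1→6*; -4=-1→4
ply 4, X at 6 | -1=-1→5*; -2=-1→4; -4=-1→2
ply 5, O at 5 | -1=-1→4; -2=+1→3*; -4=-1→1
ply 6, X at 3 | -1=-1→2*; -2=-1→1
ply 7, O at 2 | -1=-1→1; -2=+1→0*
ply 8: 0 is terminal -1 (X); from 11 depth 11
suppose O passes — search the same position with X to move:
pass> ply 1, X at 11 | -1=-1→10; -2=+1→9*; -4=-1→7
pass> ply 2, O at 9 | -1=-1→8*; -2=-1→7; -4=-1→5
pass> ply 3, X at 8 | -1=-1→7; -2=+1→6*; -4=-1→4
pass> ply 4, O at 6 | -1=-1→5*; -2=-1→4; -4=-1→2
pass> ply 5, X at 5 | -1=-1→4; -2=+1→3*; -4=-1→1
pass> ply 6, O at 3 | -1=-1→2*; -2=-1→1
pass> ply 7, X at 2 | -1=-1→1; -2=+1→0*
pass> ply 8: 0 is terminal -1 (O); from 11 depth 11
for O: play +1, pass -1

zugzwang(11, O) = False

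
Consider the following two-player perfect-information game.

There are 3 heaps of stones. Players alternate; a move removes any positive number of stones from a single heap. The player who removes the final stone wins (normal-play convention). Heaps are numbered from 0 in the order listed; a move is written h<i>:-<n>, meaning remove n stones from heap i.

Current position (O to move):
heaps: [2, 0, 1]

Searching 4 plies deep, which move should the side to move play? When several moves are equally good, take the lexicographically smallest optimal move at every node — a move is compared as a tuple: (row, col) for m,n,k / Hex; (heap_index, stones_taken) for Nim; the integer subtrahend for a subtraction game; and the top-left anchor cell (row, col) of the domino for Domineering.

ply 1, O at (2,0,1) | h0:-1=+1→(1,0,1)*; h0:-2=-1→(0,0,1); h2:-1=-1→(2,0,0)
ply 2, X at (1,0,1) | h0:-1=-1→(0,0,1)*; h2:-1=-1→(1,0,0)
ply 3, O at (0,0,1) | h2:-1=+1→(0,0,0)*
ply 4: (0,0,0) is terminal -1 (X); from (2,0,1) depth 4

O's best at [(2,0,1)]: h0:-1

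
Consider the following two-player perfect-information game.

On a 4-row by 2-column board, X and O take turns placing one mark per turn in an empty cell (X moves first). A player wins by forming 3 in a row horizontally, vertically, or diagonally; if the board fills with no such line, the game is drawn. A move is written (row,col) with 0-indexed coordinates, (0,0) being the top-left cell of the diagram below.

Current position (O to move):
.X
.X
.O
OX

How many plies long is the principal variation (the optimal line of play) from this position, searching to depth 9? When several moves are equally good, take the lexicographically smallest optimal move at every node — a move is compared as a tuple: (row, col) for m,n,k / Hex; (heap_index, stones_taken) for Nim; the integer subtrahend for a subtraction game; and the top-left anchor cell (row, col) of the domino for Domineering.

PV length from [.X/.X/.O/OX]: 3 plies

[.X/.X/.O/OX] O move#1: (0,0):+0/OX/.X/.O/OX*, (1,0):+0/.X/OX/.O/OX, (2,0):+0/.X/.X/OO/OX
[OX/.X/.O/OX] X move#2: (1,0):+0/OX/XX/.O/OX*, (2,0):+0/OX/.X/XO/OX
[OX/XX/.O/OX] O move#3: (2,0):+0/OX/XX/OO/OX*
[OX/XX/OO/OX] end (terminal +0, X#4); searched .X/.X/.O/OX to 9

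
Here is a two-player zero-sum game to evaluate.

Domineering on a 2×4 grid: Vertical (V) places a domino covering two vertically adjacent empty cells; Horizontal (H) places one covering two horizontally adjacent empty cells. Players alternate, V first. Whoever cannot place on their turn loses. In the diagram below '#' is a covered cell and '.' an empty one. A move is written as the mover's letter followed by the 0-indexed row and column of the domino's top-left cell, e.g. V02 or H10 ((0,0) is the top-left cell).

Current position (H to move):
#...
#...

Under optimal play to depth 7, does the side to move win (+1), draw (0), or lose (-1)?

p1 H@[#.../#...]: H01[###./#...]+1* H02[#.##/#...]+1 H11[#.../###.]+1 H12[#.../#.##]+1
p2 V@[###./#...]: V03[####/#..#]-1*
p3 H@[####/#..#]: H11[####/####]+1*
p4 V@[####/####] terminal -1; root [#.../#...] d7

value(#.../#..., H) = +1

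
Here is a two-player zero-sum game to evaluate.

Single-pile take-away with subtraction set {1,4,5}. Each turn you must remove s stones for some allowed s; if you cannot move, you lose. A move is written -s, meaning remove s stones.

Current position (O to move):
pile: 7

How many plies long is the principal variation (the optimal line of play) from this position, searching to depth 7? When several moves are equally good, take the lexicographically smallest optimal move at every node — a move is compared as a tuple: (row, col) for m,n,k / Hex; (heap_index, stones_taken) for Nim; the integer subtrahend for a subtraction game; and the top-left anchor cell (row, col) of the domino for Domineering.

[7] O move#1: -1:-1/6, -4:-1/3, -5:+1/2*
[2] X move#2: -1:-1/1*
[1] O move#3: -1:+1/0*
[0] end (terminal -1, X#4); searched 7 to 7

PV length from [7]: 3 plies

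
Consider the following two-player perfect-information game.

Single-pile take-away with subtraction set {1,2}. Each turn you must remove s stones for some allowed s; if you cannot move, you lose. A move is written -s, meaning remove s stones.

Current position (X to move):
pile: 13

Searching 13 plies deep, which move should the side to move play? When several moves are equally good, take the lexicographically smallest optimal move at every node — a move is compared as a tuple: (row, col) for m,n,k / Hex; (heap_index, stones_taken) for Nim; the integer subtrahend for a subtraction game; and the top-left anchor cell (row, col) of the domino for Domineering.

ply 1, X at 13 | -1=+1→12*; -2=-1→11
ply 2, O at 12 | -1=-1→11*; -2=-1→10
ply 3, X at 11 | -1=-1→10; -2=+1→9*
ply 4, O at 9 | -1=-1→8*; -2=-1→7
ply 5, X at 8 | -1=-1→7; -2=+1→6*
ply 6, O at 6 | -1=-1→5*; -2=-1→4
ply 7, X at 5 | -1=-1→4; -2=+1→3*
ply 8, O at 3 | -1=-1→2*; -2=-1→1
ply 9, X at 2 | -1=-1→1; -2=+1→0*
ply 10: 0 is terminal -1 (O); from 13 depth 13

X's best at [13]: -1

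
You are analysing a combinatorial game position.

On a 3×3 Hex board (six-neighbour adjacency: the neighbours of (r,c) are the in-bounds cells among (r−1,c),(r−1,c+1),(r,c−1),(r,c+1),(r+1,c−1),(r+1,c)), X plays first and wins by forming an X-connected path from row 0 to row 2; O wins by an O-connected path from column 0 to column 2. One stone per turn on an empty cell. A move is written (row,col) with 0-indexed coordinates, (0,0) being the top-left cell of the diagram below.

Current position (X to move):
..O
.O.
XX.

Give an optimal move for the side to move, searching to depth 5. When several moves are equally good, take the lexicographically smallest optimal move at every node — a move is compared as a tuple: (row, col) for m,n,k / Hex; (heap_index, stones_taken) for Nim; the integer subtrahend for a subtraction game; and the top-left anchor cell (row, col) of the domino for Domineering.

ply 1, X at ..O/.O./XX. | (0,0)=-1→X.O/.O./XX.; (0,1)=-1→.XO/.O./XX.; (1,0)=+1→..O/XO./XX.*; (1,2)=-1→..O/.OX/XX.; (2,2)=-1→..O/.O./XXX
ply 2, O at ..O/XO./XX. | (0,0)=-1→O.O/XO./XX.*; (0,1)=-1→.OO/XO./XX.; (1,2)=-1→..O/XOO/XX.; (2,2)=-1→..O/XO./XXO
ply 3, X at O.O/XO./XX. | (0,1)=+1→OXO/XO./XX.*; (1,2)=-1→O.O/XOX/XX.; (2,2)=-1→O.O/XO./XXX
ply 4: OXO/XO./XX. is terminal -1 (O); from ..O/.O./XX. depth 5

X's best at [..O/.O./XX.]: (1,0)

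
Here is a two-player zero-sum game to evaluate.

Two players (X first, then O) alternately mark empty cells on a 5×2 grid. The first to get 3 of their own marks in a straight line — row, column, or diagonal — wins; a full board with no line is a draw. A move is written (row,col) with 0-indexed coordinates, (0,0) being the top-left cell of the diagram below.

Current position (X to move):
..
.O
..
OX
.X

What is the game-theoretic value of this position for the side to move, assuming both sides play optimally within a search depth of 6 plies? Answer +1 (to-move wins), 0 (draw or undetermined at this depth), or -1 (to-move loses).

p1 X@[../.O/../OX/.X]: (0,0)[X./.O/../OX/.X]-1 (0,1)[.X/.O/../OX/.X]+0 (1,0)[../XO/../OX/.X]+0 (2,0)[../.O/X./OX/.X]+0 (2,1)[../.O/.X/OX/.X]+1* (4,0)[../.O/../OX/XX]+0
p2 O@[../.O/.X/OX/.X] terminal -1; root [../.O/../OX/.X] d6

value(../.O/../OX/.X, X) = +1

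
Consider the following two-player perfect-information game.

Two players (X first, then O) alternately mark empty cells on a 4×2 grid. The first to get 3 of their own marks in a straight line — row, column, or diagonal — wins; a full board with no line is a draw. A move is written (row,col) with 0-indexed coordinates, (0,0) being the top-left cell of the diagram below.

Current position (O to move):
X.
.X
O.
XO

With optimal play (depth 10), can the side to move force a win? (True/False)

[X./.X/O./XO] O move#1: (0,1):+0/XO/.X/O./XO*, (1,0):+0/X./OX/O./XO, (2,1):+0/X./.X/OO/XO
[XO/.X/O./XO] X move#2: (1,0):+0/XO/XX/O./XO*, (2,1):+0/XO/.X/OX/XO
[XO/XX/O./XO] O move#3: (2,1):+0/XO/XX/OO/XO*
[XO/XX/OO/XO] end (terminal +0, X#4); searched X./.X/O./XO to 10

O winning at [X./.X/O./XO]: False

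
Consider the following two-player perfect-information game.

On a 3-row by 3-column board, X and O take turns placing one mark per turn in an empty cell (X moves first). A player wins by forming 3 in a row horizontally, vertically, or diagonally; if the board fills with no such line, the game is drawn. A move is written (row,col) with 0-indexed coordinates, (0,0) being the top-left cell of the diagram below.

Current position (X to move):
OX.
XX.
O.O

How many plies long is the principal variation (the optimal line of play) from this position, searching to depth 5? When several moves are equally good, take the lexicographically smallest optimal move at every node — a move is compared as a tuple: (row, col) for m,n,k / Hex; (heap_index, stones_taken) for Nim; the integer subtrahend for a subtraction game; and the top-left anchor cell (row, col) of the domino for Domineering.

PV length from [OX./XX./O.O]: 1 ply

p1 X@[OX./XX./O.O]: (0,2)[OXX/XX./O.O]-1 (1,2)[OX./XXX/O.O]+1* (2,1)[OX./XX./OXO]+1
p2 O@[OX./XXX/O.O] terminal -1; root [OX./XX./O.O] d5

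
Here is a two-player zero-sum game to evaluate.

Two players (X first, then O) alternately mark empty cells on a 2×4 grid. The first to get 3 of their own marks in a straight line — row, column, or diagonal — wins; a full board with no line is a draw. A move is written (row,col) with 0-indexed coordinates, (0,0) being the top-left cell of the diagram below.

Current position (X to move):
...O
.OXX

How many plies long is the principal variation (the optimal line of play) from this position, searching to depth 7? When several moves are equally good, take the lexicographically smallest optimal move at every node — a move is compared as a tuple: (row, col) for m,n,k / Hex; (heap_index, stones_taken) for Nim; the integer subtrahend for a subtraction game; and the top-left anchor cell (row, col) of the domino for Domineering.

PV length from [...O/.OXX]: 4 plies

[...O/.OXX] X move#1: (0,0):+0/X..O/.OXX*, (0,1):+0/.X.O/.OXX, (0,2):+0/..XO/.OXX, (1,0):+0/...O/XOXX
[X..O/.OXX] O move#2: (0,1):+0/XO.O/.OXX*, (0,2):+0/X.OO/.OXX, (1,0):+0/X..O/OOXX
[XO.O/.OXX] X move#3: (0,2):+0/XOXO/.OXX*, (1,0):-1/XO.O/XOXX
[XOXO/.OXX] O move#4: (1,0):+0/XOXO/OOXX*
[XOXO/OOXX] end (terminal +0, X#5); searched ...O/.OXX to 7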